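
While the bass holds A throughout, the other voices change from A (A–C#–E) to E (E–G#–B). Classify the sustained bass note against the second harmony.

Pedal tone (pedal point).

The harmony at that moment is E major triad (E, G#, B); A is not a chord tone.
It is held over (the same pitch as the preceding A) and then sustained as the same pitch into the next harmony.
Sustained through a change of harmony — a pedal tone.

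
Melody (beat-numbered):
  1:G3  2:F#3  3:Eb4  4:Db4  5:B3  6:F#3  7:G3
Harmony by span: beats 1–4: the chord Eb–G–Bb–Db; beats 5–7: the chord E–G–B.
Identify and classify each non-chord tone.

The harmony at that moment is Eb dominant seventh chord (Eb, G, Bb, Db); F#3 is not a chord tone.
It is approached by step down from G3 and left by leap up to Eb4.
Step in, leap out — an escape tone.
The harmony at that moment is E minor triad (E, G, B); F#3 is not a chord tone.
It is approached by leap down from B3 and left by step up to G3.
Leap in, step out — an appoggiatura.

F#3 (beat 2) — escape tone; F#3 (beat 6) — appoggiatura.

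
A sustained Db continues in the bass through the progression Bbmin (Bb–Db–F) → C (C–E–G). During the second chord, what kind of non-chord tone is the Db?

Pedal tone (pedal point).

The harmony at that moment is C major triad (C, E, G); Db is not a chord tone.
It is held over (the same pitch as the preceding Db) and then sustained as the same pitch into the next harmony.
Sustained through a change of harmony — a pedal tone.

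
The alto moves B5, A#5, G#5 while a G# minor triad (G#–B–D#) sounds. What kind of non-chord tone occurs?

A#5 is a passing tone.

The harmony at that moment is G# minor triad (G#, B, D#); A#5 is not a chord tone.
It is approached by step down from B5 and left by step down to G#5.
Step in, step out in the same direction — a passing tone.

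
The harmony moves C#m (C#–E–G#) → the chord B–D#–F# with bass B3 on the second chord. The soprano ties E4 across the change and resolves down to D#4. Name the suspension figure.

4–3 suspension.

At the second chord the bass is B3. The suspended E4 lies a fourth above the bass; after resolving down by step to D#4, the interval above the bass becomes a third.
Suspension figures are named by those two intervals: 4–3.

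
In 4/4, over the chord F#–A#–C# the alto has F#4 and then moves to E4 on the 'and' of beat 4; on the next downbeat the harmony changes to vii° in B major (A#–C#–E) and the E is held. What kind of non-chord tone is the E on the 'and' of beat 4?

Anticipation.

The harmony at that moment is F# major triad (F#, A#, C#); E4 is not a chord tone.
It is approached by step down from F#4 and then sustained as the same pitch into the next harmony.
Arriving early and becoming a chord tone when the harmony changes — an anticipation.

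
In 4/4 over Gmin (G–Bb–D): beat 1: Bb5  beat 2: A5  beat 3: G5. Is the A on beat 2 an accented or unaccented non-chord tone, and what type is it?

The harmony at that moment is G minor triad (G, Bb, D); A5 is not a chord tone.
It is approached by step down from Bb5 and left by step down to G5.
Step in, step out in the same direction — a passing tone.
It falls on a weak beat, so it is unaccented.

Unaccented passing tone.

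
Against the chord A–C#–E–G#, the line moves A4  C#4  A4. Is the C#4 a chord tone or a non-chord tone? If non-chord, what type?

A major seventh chord contains A, C#, E, G#; C# is the third, so it is a chord tone.

Chord tone (the third of A major seventh chord).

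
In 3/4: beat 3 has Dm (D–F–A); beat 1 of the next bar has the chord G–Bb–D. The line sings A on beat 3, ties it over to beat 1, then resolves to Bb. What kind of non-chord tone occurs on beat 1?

Retardation.

The harmony at that moment is G minor triad (G, Bb, D); A is not a chord tone.
It is held over (the same pitch as the preceding A) and left by step up to Bb.
Held over from the previous chord and resolving up by step — a retardation.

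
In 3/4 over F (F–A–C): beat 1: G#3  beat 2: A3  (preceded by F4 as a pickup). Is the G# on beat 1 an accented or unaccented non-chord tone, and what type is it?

The harmony at that moment is F major triad (F, A, C); G#3 is not a chord tone.
It is approached by leap down from F4 and left by step up to A3.
Leap in, step out — an appoggiatura.
It falls on the downbeat, so it is accented.

Accented appoggiatura.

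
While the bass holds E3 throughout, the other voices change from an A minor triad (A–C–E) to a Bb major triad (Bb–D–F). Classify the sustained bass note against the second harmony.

The harmony at that moment is Bb major triad (Bb, D, F); E3 is not a chord tone.
It is held over (the same pitch as the preceding E3) and then sustained as the same pitch into the next harmony.
Sustained through a change of harmony — a pedal tone.

Pedal tone (pedal point).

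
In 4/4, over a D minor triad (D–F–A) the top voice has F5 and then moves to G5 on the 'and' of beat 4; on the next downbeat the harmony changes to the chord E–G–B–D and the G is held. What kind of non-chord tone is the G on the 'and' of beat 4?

The harmony at that moment is D minor triad (D, F, A); G5 is not a chord tone.
It is approached by step up from F5 and then sustained as the same pitch into the next harmony.
Arriving early and becoming a chord tone when the harmony changes — an anticipation.

Anticipation.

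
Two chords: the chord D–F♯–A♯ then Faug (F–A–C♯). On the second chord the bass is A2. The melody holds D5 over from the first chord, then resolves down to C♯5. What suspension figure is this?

4–3 suspension.

At the second chord the bass is A2. The suspended D5 lies a fourth above the bass; after resolving down by step to C♯5, the interval above the bass becomes a third.
Suspension figures are named by those two intervals: 4–3.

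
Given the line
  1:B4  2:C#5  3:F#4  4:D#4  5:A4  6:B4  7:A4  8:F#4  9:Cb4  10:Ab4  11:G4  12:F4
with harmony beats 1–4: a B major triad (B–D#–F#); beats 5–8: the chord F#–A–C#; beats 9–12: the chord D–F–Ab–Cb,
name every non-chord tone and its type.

The harmony at that moment is B major triad (B, D#, F#); C#5 is not a chord tone.
It is approached by step up from B4 and left by leap down to F#4.
Step in, leap out — an escape tone.
The harmony at that moment is F# minor triad (F#, A, C#); B4 is not a chord tone.
It is approached by step up from A4 and left by step down to A4.
Step away and step back to the same note — a neighbor tone (upper neighbor).
The harmony at that moment is D diminished seventh chord (D, F, Ab, Cb); G4 is not a chord tone.
It is approached by step down from Ab4 and left by step down to F4.
Step in, step out in the same direction — a passing tone.

C#5 (beat 2) — escape tone; B4 (beat 6) — neighbor tone; G4 (beat 11) — passing tone.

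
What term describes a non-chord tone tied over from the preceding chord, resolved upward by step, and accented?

Approach: by preparation — the pitch is first a chord tone, then held (tied or repeated) while the harmony changes under it. Departure: up by step. Metric position: strong.
A prepared dissonance that resolves upward by step — a retardation. (The same figure resolving downward would be a suspension.)

Retardation.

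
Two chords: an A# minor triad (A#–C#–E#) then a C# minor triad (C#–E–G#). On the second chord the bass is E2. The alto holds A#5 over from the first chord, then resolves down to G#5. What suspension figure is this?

At the second chord the bass is E2. The suspended A#5 lies a fourth above the bass; after resolving down by step to G#5, the interval above the bass becomes a third.
Suspension figures are named by those two intervals: 4–3.

4–3 suspension.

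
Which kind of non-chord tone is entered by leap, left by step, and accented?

Appoggiatura.

Approach: by leap. Departure: by step. Metric position: strong.
Leap in, step out, in a metrically strong position — an appoggiatura. (It is the mirror image of the escape tone, which steps in and leaps out from a weak position.)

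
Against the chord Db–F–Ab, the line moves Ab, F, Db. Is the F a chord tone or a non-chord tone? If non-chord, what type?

Chord tone (the third of Db major triad).

Db major triad contains Db, F, Ab; F is the third, so it is a chord tone.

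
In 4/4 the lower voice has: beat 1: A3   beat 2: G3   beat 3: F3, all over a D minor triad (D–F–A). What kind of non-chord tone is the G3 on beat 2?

The harmony at that moment is D minor triad (D, F, A); G3 is not a chord tone.
It is approached by step down from A3 and left by step down to F3.
Step in, step out in the same direction — a passing tone.

Passing tone.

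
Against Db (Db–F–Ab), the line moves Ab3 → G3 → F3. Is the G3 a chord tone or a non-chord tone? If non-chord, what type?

The harmony at that moment is Db major triad (Db, F, Ab); G3 is not a chord tone.
It is approached by step down from Ab3 and left by step down to F3.
Step in, step out in the same direction — a passing tone.

Non-chord tone — a passing tone.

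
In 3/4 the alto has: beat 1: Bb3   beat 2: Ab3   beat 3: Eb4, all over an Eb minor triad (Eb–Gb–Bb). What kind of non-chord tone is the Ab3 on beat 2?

The harmony at that moment is Eb minor triad (Eb, Gb, Bb); Ab3 is not a chord tone.
It is approached by step down from Bb3 and left by leap up to Eb4.
Step in, leap out, on a weak beat — an escape tone.

Escape tone.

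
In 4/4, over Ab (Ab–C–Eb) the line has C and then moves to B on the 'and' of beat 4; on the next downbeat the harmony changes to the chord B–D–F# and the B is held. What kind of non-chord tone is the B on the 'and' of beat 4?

Anticipation.

The harmony at that moment is Ab major triad (Ab, C, Eb); B is not a chord tone.
It is approached by step down from C and then sustained as the same pitch into the next harmony.
Arriving early and becoming a chord tone when the harmony changes — an anticipation.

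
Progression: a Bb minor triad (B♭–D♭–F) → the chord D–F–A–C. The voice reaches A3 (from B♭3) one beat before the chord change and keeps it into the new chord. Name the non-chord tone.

A3 is an anticipation.

The harmony at that moment is B♭ minor triad (B♭, D♭, F); A3 is not a chord tone.
It is approached by step down from B♭3 and then sustained as the same pitch into the next harmony.
Arriving early and becoming a chord tone when the harmony changes — an anticipation.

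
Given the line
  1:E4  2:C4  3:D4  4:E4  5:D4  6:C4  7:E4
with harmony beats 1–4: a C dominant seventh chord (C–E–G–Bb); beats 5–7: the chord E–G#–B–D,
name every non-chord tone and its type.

D4 (beat 3) — passing tone; C4 (beat 6) — escape tone.

The harmony at that moment is C dominant seventh chord (C, E, G, Bb); D4 is not a chord tone.
It is approached by step up from C4 and left by step up to E4.
Step in, step out in the same direction — a passing tone.
The harmony at that moment is E dominant seventh chord (E, G#, B, D); C4 is not a chord tone.
It is approached by step down from D4 and left by leap up to E4.
Step in, leap out — an escape tone.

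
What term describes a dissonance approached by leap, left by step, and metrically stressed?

Appoggiatura.

Approach: by leap. Departure: by step. Metric position: strong.
Leap in, step out, in a metrically strong position — an appoggiatura. (It is the mirror image of the escape tone, which steps in and leaps out from a weak position.)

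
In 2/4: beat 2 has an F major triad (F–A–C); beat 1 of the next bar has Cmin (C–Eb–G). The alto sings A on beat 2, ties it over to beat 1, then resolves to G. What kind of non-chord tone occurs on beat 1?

The harmony at that moment is C minor triad (C, Eb, G); A is not a chord tone.
It is held over (the same pitch as the preceding A) and left by step down to G.
Held over from the previous chord and resolving down by step — a suspension.

Suspension.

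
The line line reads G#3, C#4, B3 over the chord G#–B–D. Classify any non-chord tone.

The harmony at that moment is G# diminished triad (G#, B, D); C#4 is not a chord tone.
It is approached by leap up from G#3 and left by step down to B3.
Leap in, step out — an appoggiatura.

C#4 is an appoggiatura.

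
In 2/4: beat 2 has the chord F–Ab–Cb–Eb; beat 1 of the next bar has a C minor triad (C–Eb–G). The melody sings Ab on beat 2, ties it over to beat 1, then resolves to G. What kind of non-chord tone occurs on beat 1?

The harmony at that moment is C minor triad (C, Eb, G); Ab is not a chord tone.
It is held over (the same pitch as the preceding Ab) and left by step down to G.
Held over from the previous chord and resolving down by step — a suspension.

Suspension.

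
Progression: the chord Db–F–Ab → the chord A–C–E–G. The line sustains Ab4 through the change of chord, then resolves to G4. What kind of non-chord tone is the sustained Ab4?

The harmony at that moment is A minor seventh chord (A, C, E, G); Ab4 is not a chord tone.
It is held over (the same pitch as the preceding Ab4) and left by step down to G4.
Held over from the previous chord and resolving down by step — a suspension.

Ab4 is a suspension.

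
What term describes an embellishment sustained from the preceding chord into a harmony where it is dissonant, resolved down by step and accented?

Suspension.

Approach: by preparation — the pitch is first a chord tone, then held (tied or repeated) while the harmony changes under it. Departure: down by step. Metric position: strong.
A prepared dissonance that resolves downward by step — a suspension. (The same figure resolving upward would be a retardation.)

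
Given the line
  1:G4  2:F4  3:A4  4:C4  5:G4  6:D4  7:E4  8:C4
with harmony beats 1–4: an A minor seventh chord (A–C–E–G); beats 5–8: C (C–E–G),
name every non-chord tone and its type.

F4 (beat 2) — escape tone; D4 (beat 6) — appoggiatura.

The harmony at that moment is A minor seventh chord (A, C, E, G); F4 is not a chord tone.
It is approached by step down from G4 and left by leap up to A4.
Step in, leap out — an escape tone.
The harmony at that moment is C major triad (C, E, G); D4 is not a chord tone.
It is approached by leap down from G4 and left by step up to E4.
Leap in, step out — an appoggiatura.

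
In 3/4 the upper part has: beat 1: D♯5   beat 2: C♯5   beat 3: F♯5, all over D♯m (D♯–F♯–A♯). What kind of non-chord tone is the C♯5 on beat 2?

The harmony at that moment is D♯ minor triad (D♯, F♯, A♯); C♯5 is not a chord tone.
It is approached by step down from D♯5 and left by leap up to F♯5.
Step in, leap out, on a weak beat — an escape tone.

Escape tone.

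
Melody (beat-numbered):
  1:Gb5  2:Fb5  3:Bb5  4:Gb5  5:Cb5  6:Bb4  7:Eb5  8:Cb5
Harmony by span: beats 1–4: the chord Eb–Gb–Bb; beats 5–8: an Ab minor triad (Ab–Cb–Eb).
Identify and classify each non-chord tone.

Fb5 (beat 2) — escape tone; Bb4 (beat 6) — escape tone.

The harmony at that moment is Eb minor triad (Eb, Gb, Bb); Fb5 is not a chord tone.
It is approached by step down from Gb5 and left by leap up to Bb5.
Step in, leap out — an escape tone.
The harmony at that moment is Ab minor triad (Ab, Cb, Eb); Bb4 is not a chord tone.
It is approached by step down from Cb5 and left by leap up to Eb5.
Step in, leap out — an escape tone.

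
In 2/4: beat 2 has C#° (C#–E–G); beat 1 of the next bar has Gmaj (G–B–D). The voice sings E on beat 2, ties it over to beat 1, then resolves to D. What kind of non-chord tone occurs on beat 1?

The harmony at that moment is G major triad (G, B, D); E is not a chord tone.
It is held over (the same pitch as the preceding E) and left by step down to D.
Held over from the previous chord and resolving down by step — a suspension.

Suspension.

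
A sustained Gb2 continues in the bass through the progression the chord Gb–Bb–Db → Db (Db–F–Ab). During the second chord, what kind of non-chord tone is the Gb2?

The harmony at that moment is Db major triad (Db, F, Ab); Gb2 is not a chord tone.
It is held over (the same pitch as the preceding Gb2) and then sustained as the same pitch into the next harmony.
Sustained through a change of harmony — a pedal tone.

Pedal tone (pedal point).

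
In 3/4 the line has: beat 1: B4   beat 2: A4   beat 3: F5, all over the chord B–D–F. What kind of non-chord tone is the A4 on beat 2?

Escape tone.

The harmony at that moment is B diminished triad (B, D, F); A4 is not a chord tone.
It is approached by step down from B4 and left by leap up to F5.
Step in, leap out, on a weak beat — an escape tone.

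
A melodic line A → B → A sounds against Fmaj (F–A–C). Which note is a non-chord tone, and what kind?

The harmony at that moment is F major triad (F, A, C); B is not a chord tone.
It is approached by step up from A and left by step down to A.
Step away and step back to the same note — a neighbor tone (upper neighbor).

B is a neighbor tone.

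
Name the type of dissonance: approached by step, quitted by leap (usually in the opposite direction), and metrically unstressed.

Escape tone.

Approach: by step. Departure: by leap. Metric position: weak.
Step in, leap out, from a weak position — an escape tone (échappée). (It is the mirror image of the appoggiatura, which leaps in and steps out on a strong beat.)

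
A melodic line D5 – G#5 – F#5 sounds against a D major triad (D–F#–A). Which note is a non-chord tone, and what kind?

The harmony at that moment is D major triad (D, F#, A); G#5 is not a chord tone.
It is approached by leap up from D5 and left by step down to F#5.
Leap in, step out — an appoggiatura.

G#5 is an appoggiatura.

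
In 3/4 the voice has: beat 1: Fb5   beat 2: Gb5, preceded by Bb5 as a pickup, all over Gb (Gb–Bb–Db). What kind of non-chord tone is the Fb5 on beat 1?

The harmony at that moment is Gb major triad (Gb, Bb, Db); Fb5 is not a chord tone.
It is approached by leap down from Bb5 and left by step up to Gb5.
Leap in, step out, metrically accented — an appoggiatura.

Appoggiatura.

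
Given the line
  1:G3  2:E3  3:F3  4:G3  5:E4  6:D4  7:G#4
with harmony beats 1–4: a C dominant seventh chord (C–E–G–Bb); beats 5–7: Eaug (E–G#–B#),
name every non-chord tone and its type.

The harmony at that moment is C dominant seventh chord (C, E, G, Bb); F3 is not a chord tone.
It is approached by step up from E3 and left by step up to G3.
Step in, step out in the same direction — a passing tone.
The harmony at that moment is E augmented triad (E, G#, B#); D4 is not a chord tone.
It is approached by step down from E4 and left by leap up to G#4.
Step in, leap out — an escape tone.

F3 (beat 3) — passing tone; D4 (beat 6) — escape tone.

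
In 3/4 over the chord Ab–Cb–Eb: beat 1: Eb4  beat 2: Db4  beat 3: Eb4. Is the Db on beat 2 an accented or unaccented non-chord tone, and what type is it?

The harmony at that moment is Ab minor triad (Ab, Cb, Eb); Db4 is not a chord tone.
It is approached by step down from Eb4 and left by step up to Eb4.
Step away and step back to the same note — a neighbor tone (lower neighbor).
It falls on a weak beat, so it is unaccented.

Unaccented neighbor tone.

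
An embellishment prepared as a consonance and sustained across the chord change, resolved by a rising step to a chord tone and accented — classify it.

Approach: by preparation — the pitch is first a chord tone, then held (tied or repeated) while the harmony changes under it. Departure: up by step. Metric position: strong.
A prepared dissonance that resolves upward by step — a retardation. (The same figure resolving downward would be a suspension.)

Retardation.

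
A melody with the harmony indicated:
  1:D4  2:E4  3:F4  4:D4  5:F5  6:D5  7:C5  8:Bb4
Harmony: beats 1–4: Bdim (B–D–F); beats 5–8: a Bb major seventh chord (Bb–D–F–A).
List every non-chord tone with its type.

The harmony at that moment is B diminished triad (B, D, F); E4 is not a chord tone.
It is approached by step up from D4 and left by step up to F4.
Step in, step out in the same direction — a passing tone.
The harmony at that moment is Bb major seventh chord (Bb, D, F, A); C5 is not a chord tone.
It is approached by step down from D5 and left by step down to Bb4.
Step in, step out in the same direction — a passing tone.

E4 (beat 2) — passing tone; C5 (beat 7) — passing tone.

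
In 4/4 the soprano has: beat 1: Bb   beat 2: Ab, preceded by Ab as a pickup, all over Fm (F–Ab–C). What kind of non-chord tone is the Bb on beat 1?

Upper neighbor tone.

The harmony at that moment is F minor triad (F, Ab, C); Bb is not a chord tone.
It is approached by step up from Ab and left by step down to Ab.
Step away and step back to the same note — a neighbor tone (upper neighbor).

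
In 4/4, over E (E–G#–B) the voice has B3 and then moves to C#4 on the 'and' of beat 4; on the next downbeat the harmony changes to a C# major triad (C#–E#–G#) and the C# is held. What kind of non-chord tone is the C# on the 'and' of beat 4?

Anticipation.

The harmony at that moment is E major triad (E, G#, B); C#4 is not a chord tone.
It is approached by step up from B3 and then sustained as the same pitch into the next harmony.
Arriving early and becoming a chord tone when the harmony changes — an anticipation.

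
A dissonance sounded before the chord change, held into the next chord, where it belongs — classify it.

Approach: ahead of the chord change (typically by step), so it is dissonant against the current harmony. Departure: none — the same pitch is restated or held and is a chord tone of the new harmony.
Dissonant first, consonant once the harmony catches up: the note simply arrives early — an anticipation. (The reverse timing, consonant first and dissonant after the change, would be a suspension or retardation.)

Anticipation.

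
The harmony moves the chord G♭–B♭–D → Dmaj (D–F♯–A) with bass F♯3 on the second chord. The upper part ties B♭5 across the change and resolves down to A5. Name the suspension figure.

4–3 suspension.

At the second chord the bass is F♯3. The suspended B♭5 lies a fourth above the bass; after resolving down by step to A5, the interval above the bass becomes a third.
Suspension figures are named by those two intervals: 4–3.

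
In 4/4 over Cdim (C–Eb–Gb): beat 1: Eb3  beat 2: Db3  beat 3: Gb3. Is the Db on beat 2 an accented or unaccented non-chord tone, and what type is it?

Unaccented escape tone.

The harmony at that moment is C diminished triad (C, Eb, Gb); Db3 is not a chord tone.
It is approached by step down from Eb3 and left by leap up to Gb3.
Step in, leap out — an escape tone.
It falls on a weak beat, so it is unaccented.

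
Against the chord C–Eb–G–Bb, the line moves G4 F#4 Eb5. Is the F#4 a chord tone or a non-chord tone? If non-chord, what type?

The harmony at that moment is C minor seventh chord (C, Eb, G, Bb); F#4 is not a chord tone.
It is approached by step down from G4 and left by leap up to Eb5.
Step in, leap out — an escape tone.

Non-chord tone — an escape tone.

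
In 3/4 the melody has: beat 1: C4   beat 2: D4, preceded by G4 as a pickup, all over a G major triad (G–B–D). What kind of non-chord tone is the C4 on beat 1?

Appoggiatura.

The harmony at that moment is G major triad (G, B, D); C4 is not a chord tone.
It is approached by leap down from G4 and left by step up to D4.
Leap in, step out, metrically accented — an appoggiatura.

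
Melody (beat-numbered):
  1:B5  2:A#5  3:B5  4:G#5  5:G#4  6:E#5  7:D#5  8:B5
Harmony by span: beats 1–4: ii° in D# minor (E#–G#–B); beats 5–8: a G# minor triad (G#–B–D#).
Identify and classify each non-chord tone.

A#5 (beat 2) — neighbor tone; E#5 (beat 6) — appoggiatura.

The harmony at that moment is E# diminished triad (E#, G#, B); A#5 is not a chord tone.
It is approached by step down from B5 and left by step up to B5.
Step away and step back to the same note — a neighbor tone (lower neighbor).
The harmony at that moment is G# minor triad (G#, B, D#); E#5 is not a chord tone.
It is approached by leap up from G#4 and left by step down to D#5.
Leap in, step out — an appoggiatura.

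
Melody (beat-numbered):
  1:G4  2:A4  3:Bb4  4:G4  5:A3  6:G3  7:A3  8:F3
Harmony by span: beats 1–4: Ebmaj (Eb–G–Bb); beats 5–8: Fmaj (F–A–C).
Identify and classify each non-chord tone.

A4 (beat 2) — passing tone; G3 (beat 6) — neighbor tone.

The harmony at that moment is Eb major triad (Eb, G, Bb); A4 is not a chord tone.
It is approached by step up from G4 and left by step up to Bb4.
Step in, step out in the same direction — a passing tone.
The harmony at that moment is F major triad (F, A, C); G3 is not a chord tone.
It is approached by step down from A3 and left by step up to A3.
Step away and step back to the same note — a neighbor tone (lower neighbor).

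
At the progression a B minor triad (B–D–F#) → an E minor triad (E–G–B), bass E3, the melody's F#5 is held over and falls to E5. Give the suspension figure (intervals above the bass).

9–8 suspension.

At the second chord the bass is E3. The suspended F#5 lies a ninth above the bass; after resolving down by step to E5, the interval above the bass becomes an octave.
Suspension figures are named by those two intervals: 9–8.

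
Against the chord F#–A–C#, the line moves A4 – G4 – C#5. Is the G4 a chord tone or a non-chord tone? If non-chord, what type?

The harmony at that moment is F# minor triad (F#, A, C#); G4 is not a chord tone.
It is approached by step down from A4 and left by leap up to C#5.
Step in, leap out — an escape tone.

Non-chord tone — an escape tone.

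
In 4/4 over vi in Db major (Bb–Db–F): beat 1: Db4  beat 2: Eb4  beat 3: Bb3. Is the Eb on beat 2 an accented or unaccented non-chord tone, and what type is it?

Unaccented escape tone.

The harmony at that moment is Bb minor triad (Bb, Db, F); Eb4 is not a chord tone.
It is approached by step up from Db4 and left by leap down to Bb3.
Step in, leap out — an escape tone.
It falls on a weak beat, so it is unaccented.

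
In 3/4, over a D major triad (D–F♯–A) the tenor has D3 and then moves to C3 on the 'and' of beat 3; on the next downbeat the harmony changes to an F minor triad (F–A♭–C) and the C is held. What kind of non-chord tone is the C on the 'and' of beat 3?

Anticipation.

The harmony at that moment is D major triad (D, F♯, A); C3 is not a chord tone.
It is approached by step down from D3 and then sustained as the same pitch into the next harmony.
Arriving early and becoming a chord tone when the harmony changes — an anticipation.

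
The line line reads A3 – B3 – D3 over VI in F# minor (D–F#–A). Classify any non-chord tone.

The harmony at that moment is D major triad (D, F#, A); B3 is not a chord tone.
It is approached by step up from A3 and left by leap down to D3.
Step in, leap out — an escape tone.

B3 is an escape tone.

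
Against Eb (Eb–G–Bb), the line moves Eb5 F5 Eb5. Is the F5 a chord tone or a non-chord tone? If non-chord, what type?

Non-chord tone — a neighbor tone.

The harmony at that moment is Eb major triad (Eb, G, Bb); F5 is not a chord tone.
It is approached by step up from Eb5 and left by step down to Eb5.
Step away and step back to the same note — a neighbor tone (upper neighbor).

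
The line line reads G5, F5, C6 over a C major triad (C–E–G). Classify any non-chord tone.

The harmony at that moment is C major triad (C, E, G); F5 is not a chord tone.
It is approached by step down from G5 and left by leap up to C6.
Step in, leap out — an escape tone.

F5 is an escape tone.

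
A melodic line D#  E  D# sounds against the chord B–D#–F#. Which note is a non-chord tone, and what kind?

The harmony at that moment is B major triad (B, D#, F#); E is not a chord tone.
It is approached by step up from D# and left by step down to D#.
Step away and step back to the same note — a neighbor tone (upper neighbor).

E is a neighbor tone.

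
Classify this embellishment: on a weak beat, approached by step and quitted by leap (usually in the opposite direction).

Escape tone.

Approach: by step. Departure: by leap. Metric position: weak.
Step in, leap out, from a weak position — an escape tone (échappée). (It is the mirror image of the appoggiatura, which leaps in and steps out on a strong beat.)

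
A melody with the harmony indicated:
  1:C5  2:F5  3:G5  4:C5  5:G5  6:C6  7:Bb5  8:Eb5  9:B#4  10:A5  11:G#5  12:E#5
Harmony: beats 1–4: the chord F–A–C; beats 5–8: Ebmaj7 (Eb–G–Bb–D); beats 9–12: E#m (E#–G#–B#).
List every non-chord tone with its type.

The harmony at that moment is F major triad (F, A, C); G5 is not a chord tone.
It is approached by step up from F5 and left by leap down to C5.
Step in, leap out — an escape tone.
The harmony at that moment is Eb major seventh chord (Eb, G, Bb, D); C6 is not a chord tone.
It is approached by leap up from G5 and left by step down to Bb5.
Leap in, step out — an appoggiatura.
The harmony at that moment is E# minor triad (E#, G#, B#); A5 is not a chord tone.
It is approached by leap up from B#4 and left by step down to G#5.
Leap in, step out — an appoggiatura.

G5 (beat 3) — escape tone; C6 (beat 6) — appoggiatura; A5 (beat 10) — appoggiatura.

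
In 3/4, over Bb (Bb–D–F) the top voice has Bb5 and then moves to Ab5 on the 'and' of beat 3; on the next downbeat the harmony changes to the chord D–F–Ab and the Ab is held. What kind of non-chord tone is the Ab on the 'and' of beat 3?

The harmony at that moment is Bb major triad (Bb, D, F); Ab5 is not a chord tone.
It is approached by step down from Bb5 and then sustained as the same pitch into the next harmony.
Arriving early and becoming a chord tone when the harmony changes — an anticipation.

Anticipation.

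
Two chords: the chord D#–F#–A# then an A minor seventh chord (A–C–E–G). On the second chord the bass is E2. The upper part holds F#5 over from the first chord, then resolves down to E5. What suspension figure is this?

At the second chord the bass is E2. The suspended F#5 lies a ninth above the bass; after resolving down by step to E5, the interval above the bass becomes an octave.
Suspension figures are named by those two intervals: 9–8.

9–8 suspension.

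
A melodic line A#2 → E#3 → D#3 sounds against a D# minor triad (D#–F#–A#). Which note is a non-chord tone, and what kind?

The harmony at that moment is D# minor triad (D#, F#, A#); E#3 is not a chord tone.
It is approached by leap up from A#2 and left by step down to D#3.
Leap in, step out — an appoggiatura.

E#3 is an appoggiatura.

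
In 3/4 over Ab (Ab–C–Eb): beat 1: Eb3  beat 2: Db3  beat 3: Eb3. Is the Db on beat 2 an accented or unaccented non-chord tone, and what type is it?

Unaccented neighbor tone.

The harmony at that moment is Ab major triad (Ab, C, Eb); Db3 is not a chord tone.
It is approached by step down from Eb3 and left by step up to Eb3.
Step away and step back to the same note — a neighbor tone (lower neighbor).
It falls on a weak beat, so it is unaccented.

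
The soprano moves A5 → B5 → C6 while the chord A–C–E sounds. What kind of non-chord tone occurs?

The harmony at that moment is A minor triad (A, C, E); B5 is not a chord tone.
It is approached by step up from A5 and left by step up to C6.
Step in, step out in the same direction — a passing tone.

B5 is a passing tone.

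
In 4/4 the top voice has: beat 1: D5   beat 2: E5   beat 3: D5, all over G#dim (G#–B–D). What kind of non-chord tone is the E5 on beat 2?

Upper neighbor tone.

The harmony at that moment is G# diminished triad (G#, B, D); E5 is not a chord tone.
It is approached by step up from D5 and left by step down to D5.
Step away and step back to the same note — a neighbor tone (upper neighbor).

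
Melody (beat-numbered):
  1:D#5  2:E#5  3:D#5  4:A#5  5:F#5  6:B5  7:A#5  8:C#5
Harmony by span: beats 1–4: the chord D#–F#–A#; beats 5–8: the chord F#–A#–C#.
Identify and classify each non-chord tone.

The harmony at that moment is D# minor triad (D#, F#, A#); E#5 is not a chord tone.
It is approached by step up from D#5 and left by step down to D#5.
Step away and step back to the same note — a neighbor tone (upper neighbor).
The harmony at that moment is F# major triad (F#, A#, C#); B5 is not a chord tone.
It is approached by leap up from F#5 and left by step down to A#5.
Leap in, step out — an appoggiatura.

E#5 (beat 2) — neighbor tone; B5 (beat 6) — appoggiatura.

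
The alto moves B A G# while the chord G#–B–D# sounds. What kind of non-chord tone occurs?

A is a passing tone.

The harmony at that moment is G# minor triad (G#, B, D#); A is not a chord tone.
It is approached by step down from B and left by step down to G#.
Step in, step out in the same direction — a passing tone.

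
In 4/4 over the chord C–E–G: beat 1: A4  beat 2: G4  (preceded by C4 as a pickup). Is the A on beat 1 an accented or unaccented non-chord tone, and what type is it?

Accented appoggiatura.

The harmony at that moment is C major triad (C, E, G); A4 is not a chord tone.
It is approached by leap up from C4 and left by step down to G4.
Leap in, step out — an appoggiatura.
It falls on the downbeat, so it is accented.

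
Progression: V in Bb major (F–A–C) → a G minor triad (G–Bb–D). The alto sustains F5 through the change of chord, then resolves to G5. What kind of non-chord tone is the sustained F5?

F5 is a retardation.

The harmony at that moment is G minor triad (G, Bb, D); F5 is not a chord tone.
It is held over (the same pitch as the preceding F5) and left by step up to G5.
Held over from the previous chord and resolving up by step — a retardation.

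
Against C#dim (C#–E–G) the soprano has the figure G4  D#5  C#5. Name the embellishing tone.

D#5 is an appoggiatura.

The harmony at that moment is C# diminished triad (C#, E, G); D#5 is not a chord tone.
It is approached by leap up from G4 and left by step down to C#5.
Leap in, step out — an appoggiatura.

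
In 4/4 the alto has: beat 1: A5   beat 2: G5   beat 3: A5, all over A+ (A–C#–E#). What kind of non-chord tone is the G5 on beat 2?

Lower neighbor tone.

The harmony at that moment is A augmented triad (A, C#, E#); G5 is not a chord tone.
It is approached by step down from A5 and left by step up to A5.
Step away and step back to the same note — a neighbor tone (lower neighbor).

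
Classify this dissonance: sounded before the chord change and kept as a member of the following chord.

Anticipation.

Approach: ahead of the chord change (typically by step), so it is dissonant against the current harmony. Departure: none — the same pitch is restated or held and is a chord tone of the new harmony.
Dissonant first, consonant once the harmony catches up: the note simply arrives early — an anticipation. (The reverse timing, consonant first and dissonant after the change, would be a suspension or retardation.)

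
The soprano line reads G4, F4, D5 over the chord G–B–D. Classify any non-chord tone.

F4 is an escape tone.

The harmony at that moment is G major triad (G, B, D); F4 is not a chord tone.
It is approached by step down from G4 and left by leap up to D5.
Step in, leap out — an escape tone.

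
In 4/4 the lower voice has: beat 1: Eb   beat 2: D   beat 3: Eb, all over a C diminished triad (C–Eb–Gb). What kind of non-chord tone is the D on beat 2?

The harmony at that moment is C diminished triad (C, Eb, Gb); D is not a chord tone.
It is approached by step down from Eb and left by step up to Eb.
Step away and step back to the same note — a neighbor tone (lower neighbor).

Lower neighbor tone.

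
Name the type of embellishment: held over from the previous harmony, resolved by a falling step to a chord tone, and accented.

Approach: by preparation — the pitch is first a chord tone, then held (tied or repeated) while the harmony changes under it. Departure: down by step. Metric position: strong.
A prepared dissonance that resolves downward by step — a suspension. (The same figure resolving upward would be a retardation.)

Suspension.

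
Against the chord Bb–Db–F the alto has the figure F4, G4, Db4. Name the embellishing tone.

The harmony at that moment is Bb minor triad (Bb, Db, F); G4 is not a chord tone.
It is approached by step up from F4 and left by leap down to Db4.
Step in, leap out — an escape tone.

G4 is an escape tone.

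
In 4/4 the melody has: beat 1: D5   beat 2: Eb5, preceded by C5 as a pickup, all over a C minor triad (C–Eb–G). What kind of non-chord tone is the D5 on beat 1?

Passing tone.

The harmony at that moment is C minor triad (C, Eb, G); D5 is not a chord tone.
It is approached by step up from C5 and left by step up to Eb5.
Step in, step out in the same direction — a passing tone.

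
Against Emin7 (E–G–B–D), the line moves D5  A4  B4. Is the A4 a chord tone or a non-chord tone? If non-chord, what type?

The harmony at that moment is E minor seventh chord (E, G, B, D); A4 is not a chord tone.
It is approached by leap down from D5 and left by step up to B4.
Leap in, step out — an appoggiatura.

Non-chord tone — an appoggiatura.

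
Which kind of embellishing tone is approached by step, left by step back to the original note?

Approach: by step. Departure: by step in the opposite direction, back to the starting pitch.
Stepwise on both sides but reversing to return to the same chord tone — a neighbor tone. (Had it continued onward in the same direction it would be a passing tone instead.)

Neighbor tone.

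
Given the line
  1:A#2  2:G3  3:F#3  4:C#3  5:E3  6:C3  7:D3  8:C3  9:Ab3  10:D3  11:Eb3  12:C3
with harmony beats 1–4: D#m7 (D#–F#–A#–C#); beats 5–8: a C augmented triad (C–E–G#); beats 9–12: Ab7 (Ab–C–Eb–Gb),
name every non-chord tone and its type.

G3 (beat 2) — appoggiatura; D3 (beat 7) — neighbor tone; D3 (beat 10) — appoggiatura.

The harmony at that moment is D# minor seventh chord (D#, F#, A#, C#); G3 is not a chord tone.
It is approached by leap up from A#2 and left by step down to F#3.
Leap in, step out — an appoggiatura.
The harmony at that moment is C augmented triad (C, E, G#); D3 is not a chord tone.
It is approached by step up from C3 and left by step down to C3.
Step away and step back to the same note — a neighbor tone (upper neighbor).
The harmony at that moment is Ab dominant seventh chord (Ab, C, Eb, Gb); D3 is not a chord tone.
It is approached by leap down from Ab3 and left by step up to Eb3.
Leap in, step out — an appoggiatura.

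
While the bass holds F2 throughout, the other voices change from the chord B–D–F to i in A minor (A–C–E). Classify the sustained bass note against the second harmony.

Pedal tone (pedal point).

The harmony at that moment is A minor triad (A, C, E); F2 is not a chord tone.
It is held over (the same pitch as the preceding F2) and then sustained as the same pitch into the next harmony.
Sustained through a change of harmony — a pedal tone.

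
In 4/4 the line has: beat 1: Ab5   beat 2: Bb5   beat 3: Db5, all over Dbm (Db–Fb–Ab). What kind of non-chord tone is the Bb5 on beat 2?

The harmony at that moment is Db minor triad (Db, Fb, Ab); Bb5 is not a chord tone.
It is approached by step up from Ab5 and left by leap down to Db5.
Step in, leap out, on a weak beat — an escape tone.

Escape tone.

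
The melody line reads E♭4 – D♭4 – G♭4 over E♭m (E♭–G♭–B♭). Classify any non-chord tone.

The harmony at that moment is E♭ minor triad (E♭, G♭, B♭); D♭4 is not a chord tone.
It is approached by step down from E♭4 and left by leap up to G♭4.
Step in, leap out — an escape tone.

D♭4 is an escape tone.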